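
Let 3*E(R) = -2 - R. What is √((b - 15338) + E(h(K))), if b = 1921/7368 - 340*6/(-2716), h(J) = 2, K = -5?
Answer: I*√95974670194550574/2501436 ≈ 123.85*I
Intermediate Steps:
b = 5062039/5002872 (b = 1921*(1/7368) - 2040*(-1/2716) = 1921/7368 + 510/679 = 5062039/5002872 ≈ 1.0118)
E(R) = -⅔ - R/3 (E(R) = (-2 - R)/3 = -⅔ - R/3)
√((b - 15338) + E(h(K))) = √((5062039/5002872 - 15338) + (-⅔ - ⅓*2)) = √(-76728988697/5002872 + (-⅔ - ⅔)) = √(-76728988697/5002872 - 4/3) = √(-76735659193/5002872) = I*√95974670194550574/2501436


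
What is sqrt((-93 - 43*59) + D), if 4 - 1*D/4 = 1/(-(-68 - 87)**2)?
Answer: I*sqrt(62801346)/155 ≈ 51.127*I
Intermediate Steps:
D = 384404/24025 (D = 16 - 4*(-1/(-68 - 87)**2) = 16 - 4/((-1*(-155)**2)) = 16 - 4/((-1*24025)) = 16 - 4/(-24025) = 16 - 4*(-1/24025) = 16 + 4/24025 = 384404/24025 ≈ 16.000)
sqrt((-93 - 43*59) + D) = sqrt((-93 - 43*59) + 384404/24025) = sqrt((-93 - 2537) + 384404/24025) = sqrt(-2630 + 384404/24025) = sqrt(-62801346/24025) = I*sqrt(62801346)/155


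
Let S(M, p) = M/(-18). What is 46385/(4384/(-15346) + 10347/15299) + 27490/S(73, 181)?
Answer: 374801226887975/3347569979 ≈ 1.1196e+5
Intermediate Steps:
S(M, p) = -M/18 (S(M, p) = M*(-1/18) = -M/18)
46385/(4384/(-15346) + 10347/15299) + 27490/S(73, 181) = 46385/(4384/(-15346) + 10347/15299) + 27490/((-1/18*73)) = 46385/(4384*(-1/15346) + 10347*(1/15299)) + 27490/(-73/18) = 46385/(-2192/7673 + 10347/15299) + 27490*(-18/73) = 46385/(45857123/117389227) - 494820/73 = 46385*(117389227/45857123) - 494820/73 = 5445099294395/45857123 - 494820/73 = 374801226887975/3347569979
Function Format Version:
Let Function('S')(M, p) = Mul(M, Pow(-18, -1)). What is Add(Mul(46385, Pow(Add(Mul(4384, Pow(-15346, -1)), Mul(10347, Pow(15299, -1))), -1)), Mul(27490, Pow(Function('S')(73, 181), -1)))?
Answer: Rational(374801226887975, 3347569979) ≈ 1.1196e+5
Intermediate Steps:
Function('S')(M, p) = Mul(Rational(-1, 18), M) (Function('S')(M, p) = Mul(M, Rational(-1, 18)) = Mul(Rational(-1, 18), M))
Add(Mul(46385, Pow(Add(Mul(4384, Pow(-15346, -1)), Mul(10347, Pow(15299, -1))), -1)), Mul(27490, Pow(Function('S')(73, 181), -1))) = Add(Mul(46385, Pow(Add(Mul(4384, Pow(-15346, -1)), Mul(10347, Pow(15299, -1))), -1)), Mul(27490, Pow(Mul(Rational(-1, 18), 73), -1))) = Add(Mul(46385, Pow(Add(Mul(4384, Rational(-1, 15346)), Mul(10347, Rational(1, 15299))), -1)), Mul(27490, Pow(Rational(-73, 18), -1))) = Add(Mul(46385, Pow(Add(Rational(-2192, 7673), Rational(10347, 15299)), -1)), Mul(27490, Rational(-18, 73))) = Add(Mul(46385, Pow(Rational(45857123, 117389227), -1)), Rational(-494820, 73)) = Add(Mul(46385, Rational(117389227, 45857123)), Rational(-494820, 73)) = Add(Rational(5445099294395, 45857123), Rational(-494820, 73)) = Rational(374801226887975, 3347569979)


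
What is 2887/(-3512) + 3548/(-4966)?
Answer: -13398709/8720296 ≈ -1.5365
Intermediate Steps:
2887/(-3512) + 3548/(-4966) = 2887*(-1/3512) + 3548*(-1/4966) = -2887/3512 - 1774/2483 = -13398709/8720296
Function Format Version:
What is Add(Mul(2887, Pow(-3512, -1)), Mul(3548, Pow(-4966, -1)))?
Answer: Rational(-13398709, 8720296) ≈ -1.5365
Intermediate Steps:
Add(Mul(2887, Pow(-3512, -1)), Mul(3548, Pow(-4966, -1))) = Add(Mul(2887, Rational(-1, 3512)), Mul(3548, Rational(-1, 4966))) = Add(Rational(-2887, 3512), Rational(-1774, 2483)) = Rational(-13398709, 8720296)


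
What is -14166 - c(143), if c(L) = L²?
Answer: -34615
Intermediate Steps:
-14166 - c(143) = -14166 - 1*143² = -14166 - 1*20449 = -14166 - 20449 = -34615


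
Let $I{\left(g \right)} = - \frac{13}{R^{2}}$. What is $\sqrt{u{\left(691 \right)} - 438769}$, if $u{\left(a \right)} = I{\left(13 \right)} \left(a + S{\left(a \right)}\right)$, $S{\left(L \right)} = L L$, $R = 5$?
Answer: $\frac{i \sqrt{17185461}}{5} \approx 829.11 i$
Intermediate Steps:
$S{\left(L \right)} = L^{2}$
$I{\left(g \right)} = - \frac{13}{25}$ ($I{\left(g \right)} = - \frac{13}{5^{2}} = - \frac{13}{25}$)
$u{\left(a \right)} = - \frac{13 a}{25} - \frac{13 a^{2}}{25}$ ($u{\left(a \right)} = - \frac{13 \left(a + a^{2}\right)}{25} = - \frac{13 a}{25} - \frac{13 a^{2}}{25}$)
$\sqrt{u{\left(691 \right)} - 438769} = \sqrt{\frac{13}{25} \cdot 691 \left(-1 - 691\right) - 438769} = \sqrt{\frac{13}{25} \cdot 691 \left(-692\right) - 438769} = \sqrt{- \frac{6216236}{25} - 438769} = \sqrt{- \frac{17185461}{25}} = \frac{i \sqrt{17185461}}{5}$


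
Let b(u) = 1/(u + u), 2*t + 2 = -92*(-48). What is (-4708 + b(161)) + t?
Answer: -805321/322 ≈ -2501.0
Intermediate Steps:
t = 2207 (t = -1 + (-92*(-48))/2 = -1 + (1/2)*4416 = -1 + 2208 = 2207)
b(u) = 1/(2*u)
(-4708 + b(161)) + t = (-4708 + (1/2)/161) + 2207 = (-4708 + (1/2)*(1/161)) + 2207 = (-4708 + 1/322) + 2207 = -1515975/322 + 2207 = -805321/322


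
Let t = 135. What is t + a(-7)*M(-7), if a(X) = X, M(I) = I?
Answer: 184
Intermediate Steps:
t + a(-7)*M(-7) = 135 - 7*(-7) = 135 + 49 = 184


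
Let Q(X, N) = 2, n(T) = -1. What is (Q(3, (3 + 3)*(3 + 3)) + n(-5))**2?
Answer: 1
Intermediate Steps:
(Q(3, (3 + 3)*(3 + 3)) + n(-5))**2 = (2 - 1)**2 = 1**2 = 1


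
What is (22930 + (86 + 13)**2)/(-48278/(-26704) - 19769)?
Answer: -437024312/263931549 ≈ -1.6558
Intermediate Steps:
(22930 + (86 + 13)**2)/(-48278/(-26704) - 19769) = (22930 + 99**2)/(-48278*(-1/26704) - 19769) = (22930 + 9801)/(24139/13352 - 19769) = 32731/(-263931549/13352) = 32731*(-13352/263931549) = -437024312/263931549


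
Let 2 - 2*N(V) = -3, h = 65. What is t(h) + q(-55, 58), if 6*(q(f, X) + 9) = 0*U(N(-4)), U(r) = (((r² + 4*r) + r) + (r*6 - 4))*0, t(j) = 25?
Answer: 16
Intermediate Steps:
N(V) = 5/2 (N(V) = 1 - ½*(-3) = 1 + 3/2 = 5/2)
U(r) = 0 (U(r) = ((r² + 5*r) + (6*r - 4))*0 = ((r² + 5*r) + (-4 + 6*r))*0 = (-4 + r² + 11*r)*0 = 0)
q(f, X) = -9 (q(f, X) = -9 + (0*0)/6 = -9 + (⅙)*0 = -9 + 0 = -9)
t(h) + q(-55, 58) = 25 - 9 = 16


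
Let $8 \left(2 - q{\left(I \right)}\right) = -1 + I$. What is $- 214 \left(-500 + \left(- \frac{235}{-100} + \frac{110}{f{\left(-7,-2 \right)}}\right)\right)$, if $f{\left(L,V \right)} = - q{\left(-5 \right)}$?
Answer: $\frac{1150571}{10} \approx 1.1506 \cdot 10^{5}$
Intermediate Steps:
$q{\left(I \right)} = \frac{17}{8} - \frac{I}{8}$ ($q{\left(I \right)} = 2 - \frac{-1 + I}{8} = 2 - \left(- \frac{1}{8} + \frac{I}{8}\right) = \frac{17}{8} - \frac{I}{8}$)
$f{\left(L,V \right)} = - \frac{11}{4}$ ($f{\left(L,V \right)} = - (\frac{17}{8} - - \frac{5}{8}) = - (\frac{17}{8} + \frac{5}{8}) = \left(-1\right) \frac{11}{4} = - \frac{11}{4}$)
$- 214 \left(-500 + \left(- \frac{235}{-100} + \frac{110}{f{\left(-7,-2 \right)}}\right)\right) = - 214 \left(-500 + \left(- \frac{235}{-100} + \frac{110}{- \frac{11}{4}}\right)\right) = - 214 \left(-500 + \left(\left(-235\right) \left(- \frac{1}{100}\right) + 110 \left(- \frac{4}{11}\right)\right)\right) = - 214 \left(-500 + \left(\frac{47}{20} - 40\right)\right) = - 214 \left(-500 - \frac{753}{20}\right) = \left(-214\right) \left(- \frac{10753}{20}\right) = \frac{1150571}{10}$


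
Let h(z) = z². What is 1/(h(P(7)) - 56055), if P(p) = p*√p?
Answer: -1/55712 ≈ -1.7949e-5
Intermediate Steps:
P(p) = p^(3/2)
1/(h(P(7)) - 56055) = 1/((7^(3/2))² - 56055) = 1/((7*√7)² - 56055) = 1/(343 - 56055) = 1/(-55712) = -1/55712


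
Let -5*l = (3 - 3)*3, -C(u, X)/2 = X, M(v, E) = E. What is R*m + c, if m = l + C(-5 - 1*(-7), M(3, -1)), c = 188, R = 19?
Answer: 226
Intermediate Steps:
C(u, X) = -2*X
l = 0 (l = -(3 - 3)*3/5 = -0*3 = -⅕*0 = 0)
m = 2 (m = 0 - 2*(-1) = 0 + 2 = 2)
R*m + c = 19*2 + 188 = 38 + 188 = 226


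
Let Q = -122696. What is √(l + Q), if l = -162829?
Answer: 45*I*√141 ≈ 534.35*I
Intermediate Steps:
√(l + Q) = √(-162829 - 122696) = √(-285525) = 45*I*√141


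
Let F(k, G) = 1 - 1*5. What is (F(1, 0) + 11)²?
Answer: 49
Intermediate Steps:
F(k, G) = -4 (F(k, G) = 1 - 5 = -4)
(F(1, 0) + 11)² = (-4 + 11)² = 7² = 49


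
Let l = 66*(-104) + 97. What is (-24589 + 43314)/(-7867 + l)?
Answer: -18725/14634 ≈ -1.2796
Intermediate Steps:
l = -6767 (l = -6864 + 97 = -6767)
(-24589 + 43314)/(-7867 + l) = (-24589 + 43314)/(-7867 - 6767) = 18725/(-14634) = 18725*(-1/14634) = -18725/14634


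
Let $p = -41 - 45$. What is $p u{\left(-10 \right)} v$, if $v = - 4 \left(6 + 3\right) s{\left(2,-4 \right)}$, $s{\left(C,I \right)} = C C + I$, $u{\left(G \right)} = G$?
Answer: $0$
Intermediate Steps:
$p = -86$
$s{\left(C,I \right)} = I + C^{2}$ ($s{\left(C,I \right)} = C^{2} + I = I + C^{2}$)
$v = 0$ ($v = - 4 \left(6 + 3\right) \left(-4 + 2^{2}\right) = \left(-4\right) 9 \left(-4 + 4\right) = \left(-36\right) 0 = 0$)
$p u{\left(-10 \right)} v = \left(-86\right) \left(-10\right) 0 = 860 \cdot 0 = 0$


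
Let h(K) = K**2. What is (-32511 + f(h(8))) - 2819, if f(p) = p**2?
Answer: -31234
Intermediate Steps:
(-32511 + f(h(8))) - 2819 = (-32511 + (8**2)**2) - 2819 = (-32511 + 64**2) - 2819 = (-32511 + 4096) - 2819 = -28415 - 2819 = -31234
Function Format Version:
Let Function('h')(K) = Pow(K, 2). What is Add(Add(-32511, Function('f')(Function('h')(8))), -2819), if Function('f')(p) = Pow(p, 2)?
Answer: -31234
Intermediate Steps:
Add(Add(-32511, Function('f')(Function('h')(8))), -2819) = Add(Add(-32511, Pow(Pow(8, 2), 2)), -2819) = Add(Add(-32511, Pow(64, 2)), -2819) = Add(Add(-32511, 4096), -2819) = Add(-28415, -2819) = -31234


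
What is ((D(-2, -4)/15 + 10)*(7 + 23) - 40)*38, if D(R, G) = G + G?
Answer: 9272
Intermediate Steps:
D(R, G) = 2*G
((D(-2, -4)/15 + 10)*(7 + 23) - 40)*38 = (((2*(-4))/15 + 10)*(7 + 23) - 40)*38 = ((-8*1/15 + 10)*30 - 40)*38 = ((-8/15 + 10)*30 - 40)*38 = ((142/15)*30 - 40)*38 = (284 - 40)*38 = 244*38 = 9272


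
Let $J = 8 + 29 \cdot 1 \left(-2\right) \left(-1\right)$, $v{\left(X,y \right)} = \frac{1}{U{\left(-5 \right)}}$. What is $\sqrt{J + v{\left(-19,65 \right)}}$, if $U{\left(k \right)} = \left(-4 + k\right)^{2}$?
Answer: $\frac{\sqrt{5347}}{9} \approx 8.1248$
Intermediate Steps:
$v{\left(X,y \right)} = \frac{1}{81}$ ($v{\left(X,y \right)} = \frac{1}{\left(-4 - 5\right)^{2}} = \frac{1}{\left(-9\right)^{2}} = \frac{1}{81}$)
$J = 66$ ($J = 8 + 29 \left(\left(-2\right) \left(-1\right)\right) = 8 + 29 \cdot 2 = 8 + 58 = 66$)
$\sqrt{J + v{\left(-19,65 \right)}} = \sqrt{66 + \frac{1}{81}} = \sqrt{\frac{5347}{81}} = \frac{\sqrt{5347}}{9}$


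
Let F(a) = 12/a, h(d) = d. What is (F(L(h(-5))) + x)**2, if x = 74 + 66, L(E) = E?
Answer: 473344/25 ≈ 18934.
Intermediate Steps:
x = 140
(F(L(h(-5))) + x)**2 = (12/(-5) + 140)**2 = (12*(-1/5) + 140)**2 = (-12/5 + 140)**2 = (688/5)**2 = 473344/25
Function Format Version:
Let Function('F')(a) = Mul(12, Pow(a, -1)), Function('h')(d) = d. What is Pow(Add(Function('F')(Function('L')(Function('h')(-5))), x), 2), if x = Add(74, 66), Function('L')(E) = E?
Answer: Rational(473344, 25) ≈ 18934.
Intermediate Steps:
x = 140
Pow(Add(Function('F')(Function('L')(Function('h')(-5))), x), 2) = Pow(Add(Mul(12, Pow(-5, -1)), 140), 2) = Pow(Add(Mul(12, Rational(-1, 5)), 140), 2) = Pow(Add(Rational(-12, 5), 140), 2) = Pow(Rational(688, 5), 2) = Rational(473344, 25)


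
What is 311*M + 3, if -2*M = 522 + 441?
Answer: -299487/2 ≈ -1.4974e+5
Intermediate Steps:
M = -963/2 (M = -(522 + 441)/2 = -½*963 = -963/2 ≈ -481.50)
311*M + 3 = 311*(-963/2) + 3 = -299493/2 + 3 = -299487/2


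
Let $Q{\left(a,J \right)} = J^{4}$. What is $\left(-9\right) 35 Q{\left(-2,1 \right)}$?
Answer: $-315$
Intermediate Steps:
$\left(-9\right) 35 Q{\left(-2,1 \right)} = \left(-9\right) 35 \cdot 1^{4} = \left(-315\right) 1 = -315$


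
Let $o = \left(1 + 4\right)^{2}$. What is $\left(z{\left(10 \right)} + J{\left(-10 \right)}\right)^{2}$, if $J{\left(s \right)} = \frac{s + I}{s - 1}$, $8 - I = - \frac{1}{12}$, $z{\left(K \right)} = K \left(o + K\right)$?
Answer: $\frac{2136565729}{17424} \approx 1.2262 \cdot 10^{5}$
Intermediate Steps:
$o = 25$ ($o = 5^{2} = 25$)
$z{\left(K \right)} = K \left(25 + K\right)$
$I = \frac{97}{12}$ ($I = 8 - - \frac{1}{12} = 8 + \frac{1}{12} = \frac{97}{12} \approx 8.0833$)
$J{\left(s \right)} = \frac{\frac{97}{12} + s}{-1 + s}$ ($J{\left(s \right)} = \frac{s + \frac{97}{12}}{s - 1} = \frac{\frac{97}{12} + s}{-1 + s}$)
$\left(z{\left(10 \right)} + J{\left(-10 \right)}\right)^{2} = \left(10 \left(25 + 10\right) + \frac{\frac{97}{12} - 10}{-1 - 10}\right)^{2} = \left(10 \cdot 35 + \frac{1}{-11} \left(- \frac{23}{12}\right)\right)^{2} = \left(350 - - \frac{23}{132}\right)^{2} = \left(350 + \frac{23}{132}\right)^{2} = \left(\frac{46223}{132}\right)^{2} = \frac{2136565729}{17424}$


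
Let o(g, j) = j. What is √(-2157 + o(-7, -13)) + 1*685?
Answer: 685 + I*√2170 ≈ 685.0 + 46.583*I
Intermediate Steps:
√(-2157 + o(-7, -13)) + 1*685 = √(-2157 - 13) + 1*685 = √(-2170) + 685 = I*√2170 + 685 = 685 + I*√2170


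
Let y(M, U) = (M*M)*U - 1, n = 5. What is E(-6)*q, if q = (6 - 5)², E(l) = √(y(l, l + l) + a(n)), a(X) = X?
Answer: 2*I*√107 ≈ 20.688*I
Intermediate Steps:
y(M, U) = -1 + U*M² (y(M, U) = M²*U - 1 = U*M² - 1 = -1 + U*M²)
E(l) = √(4 + 2*l³) (E(l) = √((-1 + (l + l)*l²) + 5) = √((-1 + (2*l)*l²) + 5) = √((-1 + 2*l³) + 5) = √(4 + 2*l³))
q = 1 (q = 1² = 1)
E(-6)*q = √(4 + 2*(-6)³)*1 = √(4 + 2*(-216))*1 = √(4 - 432)*1 = √(-428)*1 = (2*I*√107)*1 = 2*I*√107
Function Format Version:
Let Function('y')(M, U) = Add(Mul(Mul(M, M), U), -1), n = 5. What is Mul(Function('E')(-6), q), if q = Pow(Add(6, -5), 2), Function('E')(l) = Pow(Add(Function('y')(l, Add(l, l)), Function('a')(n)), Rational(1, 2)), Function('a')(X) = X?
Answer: Mul(2, I, Pow(107, Rational(1, 2))) ≈ Mul(20.688, I)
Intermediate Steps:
Function('y')(M, U) = Add(-1, Mul(U, Pow(M, 2))) (Function('y')(M, U) = Add(Mul(Pow(M, 2), U), -1) = Add(Mul(U, Pow(M, 2)), -1) = Add(-1, Mul(U, Pow(M, 2))))
Function('E')(l) = Pow(Add(4, Mul(2, Pow(l, 3))), Rational(1, 2)) (Function('E')(l) = Pow(Add(Add(-1, Mul(Add(l, l), Pow(l, 2))), 5), Rational(1, 2)) = Pow(Add(Add(-1, Mul(Mul(2, l), Pow(l, 2))), 5), Rational(1, 2)) = Pow(Add(Add(-1, Mul(2, Pow(l, 3))), 5), Rational(1, 2)) = Pow(Add(4, Mul(2, Pow(l, 3))), Rational(1, 2)))
q = 1 (q = Pow(1, 2) = 1)
Mul(Function('E')(-6), q) = Mul(Pow(Add(4, Mul(2, Pow(-6, 3))), Rational(1, 2)), 1) = Mul(Pow(Add(4, Mul(2, -216)), Rational(1, 2)), 1) = Mul(Pow(Add(4, -432), Rational(1, 2)), 1) = Mul(Pow(-428, Rational(1, 2)), 1) = Mul(Mul(2, I, Pow(107, Rational(1, 2))), 1) = Mul(2, I, Pow(107, Rational(1, 2)))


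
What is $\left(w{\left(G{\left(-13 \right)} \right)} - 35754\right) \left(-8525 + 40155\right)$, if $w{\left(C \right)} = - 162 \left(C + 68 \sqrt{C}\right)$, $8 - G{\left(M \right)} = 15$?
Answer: $-1095030600 - 348436080 i \sqrt{7} \approx -1.095 \cdot 10^{9} - 9.2188 \cdot 10^{8} i$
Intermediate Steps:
$G{\left(M \right)} = -7$ ($G{\left(M \right)} = 8 - 15 = -7$)
$w{\left(C \right)} = - 11016 \sqrt{C} - 162 C$
$\left(w{\left(G{\left(-13 \right)} \right)} - 35754\right) \left(-8525 + 40155\right) = \left(\left(- 11016 \sqrt{-7} - -1134\right) - 35754\right) \left(-8525 + 40155\right) = \left(\left(- 11016 i \sqrt{7} + 1134\right) - 35754\right) 31630 = \left(\left(1134 - 11016 i \sqrt{7}\right) - 35754\right) 31630 = \left(-34620 - 11016 i \sqrt{7}\right) 31630 = -1095030600 - 348436080 i \sqrt{7}$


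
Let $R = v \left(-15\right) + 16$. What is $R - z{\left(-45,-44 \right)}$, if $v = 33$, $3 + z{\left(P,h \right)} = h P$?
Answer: $-2456$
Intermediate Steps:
$z{\left(P,h \right)} = -3 + P h$ ($z{\left(P,h \right)} = -3 + h P = -3 + P h$)
$R = -479$ ($R = 33 \left(-15\right) + 16 = -495 + 16 = -479$)
$R - z{\left(-45,-44 \right)} = -479 - \left(-3 - -1980\right) = -479 - \left(-3 + 1980\right) = -479 - 1977 = -2456$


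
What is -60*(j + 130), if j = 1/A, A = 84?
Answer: -54605/7 ≈ -7800.7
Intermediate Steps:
j = 1/84 ≈ 0.011905
-60*(j + 130) = -60*(1/84 + 130) = -60*10921/84 = -54605/7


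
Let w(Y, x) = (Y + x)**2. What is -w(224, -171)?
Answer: -2809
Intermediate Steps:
-w(224, -171) = -(224 - 171)**2 = -1*53**2 = -1*2809 = -2809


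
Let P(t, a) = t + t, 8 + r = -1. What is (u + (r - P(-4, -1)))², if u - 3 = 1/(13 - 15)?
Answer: 9/4 ≈ 2.2500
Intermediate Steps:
r = -9 (r = -8 - 1 = -9)
P(t, a) = 2*t
u = 5/2 (u = 3 + 1/(13 - 15) = 3 + 1/(-2) = 3 - ½ = 5/2 ≈ 2.5000)
(u + (r - P(-4, -1)))² = (5/2 + (-9 - 2*(-4)))² = (5/2 + (-9 - 1*(-8)))² = (5/2 + (-9 + 8))² = (5/2 - 1)² = (3/2)² = 9/4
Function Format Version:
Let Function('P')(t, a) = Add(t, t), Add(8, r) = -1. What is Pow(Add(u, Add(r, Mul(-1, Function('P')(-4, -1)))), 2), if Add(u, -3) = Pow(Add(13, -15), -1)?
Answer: Rational(9, 4) ≈ 2.2500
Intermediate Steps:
r = -9 (r = Add(-8, -1) = -9)
Function('P')(t, a) = Mul(2, t)
u = Rational(5, 2) (u = Add(3, Pow(Add(13, -15), -1)) = Add(3, Pow(-2, -1)) = Add(3, Rational(-1, 2)) = Rational(5, 2) ≈ 2.5000)
Pow(Add(u, Add(r, Mul(-1, Function('P')(-4, -1)))), 2) = Pow(Add(Rational(5, 2), Add(-9, Mul(-1, Mul(2, -4)))), 2) = Pow(Add(Rational(5, 2), Add(-9, Mul(-1, -8))), 2) = Pow(Add(Rational(5, 2), Add(-9, 8)), 2) = Pow(Add(Rational(5, 2), -1), 2) = Pow(Rational(3, 2), 2) = Rational(9, 4)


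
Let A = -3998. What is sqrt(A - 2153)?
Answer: I*sqrt(6151) ≈ 78.428*I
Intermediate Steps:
sqrt(A - 2153) = sqrt(-3998 - 2153) = sqrt(-6151) = I*sqrt(6151)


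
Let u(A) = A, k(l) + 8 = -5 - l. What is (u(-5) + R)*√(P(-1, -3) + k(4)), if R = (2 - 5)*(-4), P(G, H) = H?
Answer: 14*I*√5 ≈ 31.305*I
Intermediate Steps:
R = 12 (R = -3*(-4) = 12)
k(l) = -13 - l (k(l) = -8 + (-5 - l) = -13 - l)
(u(-5) + R)*√(P(-1, -3) + k(4)) = (-5 + 12)*√(-3 + (-13 - 1*4)) = 7*√(-3 + (-13 - 4)) = 7*√(-3 - 17) = 7*√(-20) = 7*(2*I*√5) = 14*I*√5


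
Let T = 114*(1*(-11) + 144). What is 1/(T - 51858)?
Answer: -1/36696 ≈ -2.7251e-5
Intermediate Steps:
T = 15162 (T = 114*(-11 + 144) = 114*133 = 15162)
1/(T - 51858) = 1/(15162 - 51858) = 1/(-36696) = -1/36696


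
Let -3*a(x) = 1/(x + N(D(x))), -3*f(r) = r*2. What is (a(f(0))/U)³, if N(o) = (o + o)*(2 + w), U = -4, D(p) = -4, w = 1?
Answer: -1/23887872 ≈ -4.1862e-8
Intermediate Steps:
f(r) = -2*r/3 (f(r) = -r*2/3 = -2*r/3)
N(o) = 6*o (N(o) = (o + o)*(2 + 1) = (2*o)*3 = 6*o)
a(x) = -1/(3*(-24 + x)) (a(x) = -1/(3*(x + 6*(-4))) = -1/(3*(x - 24)) = -1/(3*(-24 + x)))
(a(f(0))/U)³ = (-1/(-72 + 3*(-⅔*0))/(-4))³ = (-1/(-72 + 3*0)*(-¼))³ = (-1/(-72 + 0)*(-¼))³ = (-1/(-72)*(-¼))³ = (-1*(-1/72)*(-¼))³ = ((1/72)*(-¼))³ = (-1/288)³ = -1/23887872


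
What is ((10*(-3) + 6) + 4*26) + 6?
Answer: 86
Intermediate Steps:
((10*(-3) + 6) + 4*26) + 6 = ((-30 + 6) + 104) + 6 = (-24 + 104) + 6 = 80 + 6 = 86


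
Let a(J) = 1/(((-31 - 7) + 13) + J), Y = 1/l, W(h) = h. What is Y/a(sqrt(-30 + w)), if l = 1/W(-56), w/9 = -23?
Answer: 1400 - 56*I*sqrt(237) ≈ 1400.0 - 862.11*I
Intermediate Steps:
w = -207 (w = 9*(-23) = -207)
l = -1/56 (l = 1/(-56) = -1/56 ≈ -0.017857)
Y = -56 (Y = 1/(-1/56) = -56)
a(J) = 1/(-25 + J) (a(J) = 1/((-38 + 13) + J) = 1/(-25 + J))
Y/a(sqrt(-30 + w)) = -(-1400 + 56*sqrt(-30 - 207)) = -(-1400 + 56*I*sqrt(237)) = -56*(-25 + I*sqrt(237)) = 1400 - 56*I*sqrt(237)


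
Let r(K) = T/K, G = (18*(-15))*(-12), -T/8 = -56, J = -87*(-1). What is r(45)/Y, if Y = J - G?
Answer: -448/141885 ≈ -0.0031575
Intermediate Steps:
J = 87
T = 448 (T = -8*(-56) = 448)
G = 3240 (G = -270*(-12) = 3240)
Y = -3153 (Y = 87 - 1*3240 = 87 - 3240 = -3153)
r(K) = 448/K
r(45)/Y = (448/45)/(-3153) = (448*(1/45))*(-1/3153) = (448/45)*(-1/3153) = -448/141885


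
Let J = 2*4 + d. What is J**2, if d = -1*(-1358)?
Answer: 1865956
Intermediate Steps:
d = 1358
J = 1366 (J = 2*4 + 1358 = 8 + 1358 = 1366)
J**2 = 1366**2 = 1865956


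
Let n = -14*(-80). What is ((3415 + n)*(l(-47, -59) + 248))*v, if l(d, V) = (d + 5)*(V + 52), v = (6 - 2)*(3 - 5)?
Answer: -19663760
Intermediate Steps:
n = 1120
v = -8 (v = 4*(-2) = -8)
l(d, V) = (5 + d)*(52 + V)
((3415 + n)*(l(-47, -59) + 248))*v = ((3415 + 1120)*((260 + 5*(-59) + 52*(-47) - 59*(-47)) + 248))*(-8) = (4535*((260 - 295 - 2444 + 2773) + 248))*(-8) = (4535*(294 + 248))*(-8) = (4535*542)*(-8) = 2457970*(-8) = -19663760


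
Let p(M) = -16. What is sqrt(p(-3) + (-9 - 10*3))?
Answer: I*sqrt(55) ≈ 7.4162*I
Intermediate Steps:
sqrt(p(-3) + (-9 - 10*3)) = sqrt(-16 + (-9 - 10*3)) = sqrt(-16 + (-9 - 30)) = sqrt(-16 - 39) = sqrt(-55) = I*sqrt(55)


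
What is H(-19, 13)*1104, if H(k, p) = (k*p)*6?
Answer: -1636128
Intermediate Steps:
H(k, p) = 6*k*p
H(-19, 13)*1104 = (6*(-19)*13)*1104 = -1482*1104 = -1636128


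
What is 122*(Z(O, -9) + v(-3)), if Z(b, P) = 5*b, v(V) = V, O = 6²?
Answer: 21594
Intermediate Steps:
O = 36
122*(Z(O, -9) + v(-3)) = 122*(5*36 - 3) = 122*(180 - 3) = 122*177 = 21594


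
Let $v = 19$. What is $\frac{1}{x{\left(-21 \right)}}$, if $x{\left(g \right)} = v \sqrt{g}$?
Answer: $- \frac{i \sqrt{21}}{399} \approx - 0.011485 i$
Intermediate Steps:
$x{\left(g \right)} = 19 \sqrt{g}$
$\frac{1}{x{\left(-21 \right)}} = \frac{1}{19 \sqrt{-21}} = \frac{1}{19 i \sqrt{21}} = - \frac{i \sqrt{21}}{399}$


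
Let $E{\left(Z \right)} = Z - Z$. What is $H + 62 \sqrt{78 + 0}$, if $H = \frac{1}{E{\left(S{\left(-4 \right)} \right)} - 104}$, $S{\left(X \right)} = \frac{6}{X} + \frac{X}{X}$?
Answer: $- \frac{1}{104} + 62 \sqrt{78} \approx 547.56$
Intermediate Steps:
$S{\left(X \right)} = 1 + \frac{6}{X}$ ($S{\left(X \right)} = \frac{6}{X} + 1 = 1 + \frac{6}{X}$)
$E{\left(Z \right)} = 0$
$H = - \frac{1}{104}$ ($H = \frac{1}{0 - 104} = \frac{1}{-104} = - \frac{1}{104} \approx -0.0096154$)
$H + 62 \sqrt{78 + 0} = - \frac{1}{104} + 62 \sqrt{78 + 0} = - \frac{1}{104} + 62 \sqrt{78}$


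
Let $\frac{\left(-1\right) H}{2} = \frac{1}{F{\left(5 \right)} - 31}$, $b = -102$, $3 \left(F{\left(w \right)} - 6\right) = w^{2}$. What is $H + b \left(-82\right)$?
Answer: $\frac{209103}{25} \approx 8364.1$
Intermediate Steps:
$F{\left(w \right)} = 6 + \frac{w^{2}}{3}$
$H = \frac{3}{25}$ ($H = - \frac{2}{\left(6 + \frac{5^{2}}{3}\right) - 31} = - \frac{2}{\left(6 + \frac{1}{3} \cdot 25\right) - 31} = - \frac{2}{\left(6 + \frac{25}{3}\right) - 31} = - \frac{2}{\frac{43}{3} - 31} = - \frac{2}{- \frac{50}{3}} = \left(-2\right) \left(- \frac{3}{50}\right) = \frac{3}{25} \approx 0.12$)
$H + b \left(-82\right) = \frac{3}{25} - -8364 = \frac{3}{25} + 8364 = \frac{209103}{25}$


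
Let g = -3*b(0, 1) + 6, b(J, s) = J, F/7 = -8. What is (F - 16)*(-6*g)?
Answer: 2592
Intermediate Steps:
F = -56 (F = 7*(-8) = -56)
g = 6 (g = -3*0 + 6 = 0 + 6 = 6)
(F - 16)*(-6*g) = (-56 - 16)*(-6*6) = -72*(-36) = 2592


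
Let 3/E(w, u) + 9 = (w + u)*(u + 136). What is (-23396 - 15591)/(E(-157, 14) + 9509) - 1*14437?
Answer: -982252949823/68017876 ≈ -14441.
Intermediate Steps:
E(w, u) = 3/(-9 + (136 + u)*(u + w)) (E(w, u) = 3/(-9 + (w + u)*(u + 136)) = 3/(-9 + (u + w)*(136 + u)) = 3/(-9 + (136 + u)*(u + w)))
(-23396 - 15591)/(E(-157, 14) + 9509) - 1*14437 = (-23396 - 15591)/(3/(-9 + 14² + 136*14 + 136*(-157) + 14*(-157)) + 9509) - 1*14437 = -38987/(3/(-9 + 196 + 1904 - 21352 - 2198) + 9509) - 14437 = -38987/(3/(-21459) + 9509) - 14437 = -38987/(3*(-1/21459) + 9509) - 14437 = -38987/(-1/7153 + 9509) - 14437 = -38987/68017876/7153 - 14437 = -38987*7153/68017876 - 14437 = -278874011/68017876 - 14437 = -982252949823/68017876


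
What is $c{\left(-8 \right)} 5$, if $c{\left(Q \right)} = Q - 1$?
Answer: $-45$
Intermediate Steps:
$c{\left(Q \right)} = -1 + Q$
$c{\left(-8 \right)} 5 = \left(-1 - 8\right) 5 = \left(-9\right) 5 = -45$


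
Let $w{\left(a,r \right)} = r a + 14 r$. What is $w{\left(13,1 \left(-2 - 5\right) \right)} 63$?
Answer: $-11907$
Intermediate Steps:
$w{\left(a,r \right)} = 14 r + a r$ ($w{\left(a,r \right)} = a r + 14 r = 14 r + a r$)
$w{\left(13,1 \left(-2 - 5\right) \right)} 63 = 1 \left(-2 - 5\right) \left(14 + 13\right) 63 = 1 \left(-7\right) 27 \cdot 63 = \left(-7\right) 27 \cdot 63 = \left(-189\right) 63 = -11907$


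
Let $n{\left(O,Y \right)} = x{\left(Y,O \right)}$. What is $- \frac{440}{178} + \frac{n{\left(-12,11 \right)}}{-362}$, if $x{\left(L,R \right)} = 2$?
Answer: $- \frac{39909}{16109} \approx -2.4774$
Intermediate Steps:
$n{\left(O,Y \right)} = 2$
$- \frac{440}{178} + \frac{n{\left(-12,11 \right)}}{-362} = - \frac{440}{178} + \frac{2}{-362} = \left(-440\right) \frac{1}{178} + 2 \left(- \frac{1}{362}\right) = - \frac{220}{89} - \frac{1}{181} = - \frac{39909}{16109}$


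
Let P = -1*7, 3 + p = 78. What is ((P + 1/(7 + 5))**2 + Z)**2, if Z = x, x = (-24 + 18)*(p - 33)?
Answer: 864301201/20736 ≈ 41681.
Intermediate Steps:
p = 75 (p = -3 + 78 = 75)
P = -7
x = -252 (x = (-24 + 18)*(75 - 33) = -6*42 = -252)
Z = -252
((P + 1/(7 + 5))**2 + Z)**2 = ((-7 + 1/(7 + 5))**2 - 252)**2 = ((-7 + 1/12)**2 - 252)**2 = ((-83/12)**2 - 252)**2 = (6889/144 - 252)**2 = (-29399/144)**2 = 864301201/20736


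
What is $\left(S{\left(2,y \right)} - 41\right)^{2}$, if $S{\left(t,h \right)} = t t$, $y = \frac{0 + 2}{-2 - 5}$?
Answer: $1369$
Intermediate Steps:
$y = - \frac{2}{7}$ ($y = \frac{2}{-7} = 2 \left(- \frac{1}{7}\right) = - \frac{2}{7} \approx -0.28571$)
$S{\left(t,h \right)} = t^{2}$
$\left(S{\left(2,y \right)} - 41\right)^{2} = \left(2^{2} - 41\right)^{2} = \left(4 - 41\right)^{2} = \left(-37\right)^{2} = 1369$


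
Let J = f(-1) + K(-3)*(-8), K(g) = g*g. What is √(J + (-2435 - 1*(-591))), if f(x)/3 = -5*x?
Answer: I*√1901 ≈ 43.6*I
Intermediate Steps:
K(g) = g²
f(x) = -15*x (f(x) = 3*(-5*x) = -15*x)
J = -57 (J = -15*(-1) + (-3)²*(-8) = 15 + 9*(-8) = 15 - 72 = -57)
√(J + (-2435 - 1*(-591))) = √(-57 + (-2435 - 1*(-591))) = √(-57 + (-2435 + 591)) = √(-57 - 1844) = √(-1901) = I*√1901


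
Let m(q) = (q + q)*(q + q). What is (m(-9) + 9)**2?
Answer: 110889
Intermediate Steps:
m(q) = 4*q**2 (m(q) = (2*q)*(2*q) = 4*q**2)
(m(-9) + 9)**2 = (4*(-9)**2 + 9)**2 = (4*81 + 9)**2 = (324 + 9)**2 = 333**2 = 110889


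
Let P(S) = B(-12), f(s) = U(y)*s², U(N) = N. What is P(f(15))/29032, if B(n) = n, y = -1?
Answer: -3/7258 ≈ -0.00041334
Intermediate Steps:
f(s) = -s²
P(S) = -12
P(f(15))/29032 = -12/29032 = -12*1/29032 = -3/7258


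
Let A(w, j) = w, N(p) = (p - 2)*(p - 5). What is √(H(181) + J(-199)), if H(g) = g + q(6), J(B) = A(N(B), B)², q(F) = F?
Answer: √1681328203 ≈ 41004.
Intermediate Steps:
N(p) = (-5 + p)*(-2 + p) (N(p) = (-2 + p)*(-5 + p) = (-5 + p)*(-2 + p))
J(B) = (10 + B² - 7*B)²
H(g) = 6 + g (H(g) = g + 6 = 6 + g)
√(H(181) + J(-199)) = √((6 + 181) + (10 + (-199)² - 7*(-199))²) = √(187 + (10 + 39601 + 1393)²) = √(187 + 41004²) = √(187 + 1681328016) = √1681328203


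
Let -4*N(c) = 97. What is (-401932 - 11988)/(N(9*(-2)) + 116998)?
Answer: -331136/93579 ≈ -3.5386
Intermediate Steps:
N(c) = -97/4 (N(c) = -1/4*97 = -97/4)
(-401932 - 11988)/(N(9*(-2)) + 116998) = (-401932 - 11988)/(-97/4 + 116998) = -413920/467895/4 = -413920*4/467895 = -331136/93579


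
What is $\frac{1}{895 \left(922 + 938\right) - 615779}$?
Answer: $\frac{1}{1048921} \approx 9.5336 \cdot 10^{-7}$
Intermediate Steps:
$\frac{1}{895 \left(922 + 938\right) - 615779} = \frac{1}{895 \cdot 1860 - 615779} = \frac{1}{1664700 - 615779} = \frac{1}{1048921}$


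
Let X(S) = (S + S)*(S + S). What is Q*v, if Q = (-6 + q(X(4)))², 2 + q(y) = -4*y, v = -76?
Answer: -5296896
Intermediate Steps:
X(S) = 4*S² (X(S) = (2*S)*(2*S) = 4*S²)
q(y) = -2 - 4*y
Q = 69696 (Q = (-6 + (-2 - 16*4²))² = (-6 + (-2 - 16*16))² = (-6 + (-2 - 4*64))² = (-6 + (-2 - 256))² = (-6 - 258)² = (-264)² = 69696)
Q*v = 69696*(-76) = -5296896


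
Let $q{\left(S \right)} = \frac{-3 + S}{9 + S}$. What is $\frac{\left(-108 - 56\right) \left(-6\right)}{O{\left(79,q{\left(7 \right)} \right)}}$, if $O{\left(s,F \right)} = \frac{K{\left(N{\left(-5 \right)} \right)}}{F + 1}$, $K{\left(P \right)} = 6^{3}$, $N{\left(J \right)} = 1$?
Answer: $\frac{205}{36} \approx 5.6944$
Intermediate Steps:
$K{\left(P \right)} = 216$
$q{\left(S \right)} = \frac{-3 + S}{9 + S}$
$O{\left(s,F \right)} = \frac{216}{1 + F}$ ($O{\left(s,F \right)} = \frac{1}{F + 1} \cdot 216 = \frac{1}{1 + F} 216 = \frac{216}{1 + F}$)
$\frac{\left(-108 - 56\right) \left(-6\right)}{O{\left(79,q{\left(7 \right)} \right)}} = \frac{\left(-108 - 56\right) \left(-6\right)}{216 \frac{1}{1 + \frac{-3 + 7}{9 + 7}}} = \frac{\left(-164\right) \left(-6\right)}{216 \frac{1}{1 + \frac{1}{16} \cdot 4}} = \frac{984}{216 \frac{1}{1 + \frac{1}{16} \cdot 4}} = \frac{984}{216 \frac{1}{1 + \frac{1}{4}}} = \frac{984}{216 \frac{1}{\frac{5}{4}}} = \frac{984}{216 \cdot \frac{4}{5}} = \frac{984}{\frac{864}{5}} = 984 \cdot \frac{5}{864} = \frac{205}{36}$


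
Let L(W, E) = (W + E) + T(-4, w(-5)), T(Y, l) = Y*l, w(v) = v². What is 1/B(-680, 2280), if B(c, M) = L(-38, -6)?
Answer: -1/144 ≈ -0.0069444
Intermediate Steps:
L(W, E) = -100 + E + W (L(W, E) = (W + E) - 4*(-5)² = (E + W) - 4*25 = (E + W) - 100 = -100 + E + W)
B(c, M) = -144 (B(c, M) = -100 - 6 - 38 = -144)
1/B(-680, 2280) = 1/(-144) = -1/144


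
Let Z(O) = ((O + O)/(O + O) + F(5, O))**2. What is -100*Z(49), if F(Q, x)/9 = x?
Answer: -19536400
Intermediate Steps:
F(Q, x) = 9*x
Z(O) = (1 + 9*O)**2 (Z(O) = ((O + O)/(O + O) + 9*O)**2 = ((2*O)/((2*O)) + 9*O)**2 = ((2*O)*(1/(2*O)) + 9*O)**2 = (1 + 9*O)**2)
-100*Z(49) = -100*(1 + 9*49)**2 = -100*(1 + 441)**2 = -100*442**2 = -100*195364 = -19536400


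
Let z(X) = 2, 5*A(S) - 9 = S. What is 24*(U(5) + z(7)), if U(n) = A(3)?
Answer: 528/5 ≈ 105.60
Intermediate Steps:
A(S) = 9/5 + S/5
U(n) = 12/5 (U(n) = 9/5 + (1/5)*3 = 9/5 + 3/5 = 12/5)
24*(U(5) + z(7)) = 24*(12/5 + 2) = 24*(22/5) = 528/5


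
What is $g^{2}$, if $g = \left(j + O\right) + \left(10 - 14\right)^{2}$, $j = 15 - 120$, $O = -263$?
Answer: $123904$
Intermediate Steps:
$j = -105$ ($j = 15 - 120 = -105$)
$g = -352$ ($g = \left(-105 - 263\right) + \left(10 - 14\right)^{2} = -368 + \left(-4\right)^{2} = -368 + 16 = -352$)
$g^{2} = \left(-352\right)^{2} = 123904$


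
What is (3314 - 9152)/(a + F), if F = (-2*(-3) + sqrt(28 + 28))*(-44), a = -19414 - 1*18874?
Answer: 14066661/92884268 - 32109*sqrt(14)/92884268 ≈ 0.15015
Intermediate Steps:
a = -38288 (a = -19414 - 18874 = -38288)
F = -264 - 88*sqrt(14) (F = (6 + sqrt(56))*(-44) = (6 + 2*sqrt(14))*(-44) = -264 - 88*sqrt(14) ≈ -593.27)
(3314 - 9152)/(a + F) = (3314 - 9152)/(-38288 + (-264 - 88*sqrt(14))) = -5838/(-38552 - 88*sqrt(14))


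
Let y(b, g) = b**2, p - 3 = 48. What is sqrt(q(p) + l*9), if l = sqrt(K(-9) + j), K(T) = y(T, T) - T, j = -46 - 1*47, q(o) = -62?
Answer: sqrt(-62 + 9*I*sqrt(3)) ≈ 0.98225 + 7.935*I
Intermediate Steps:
p = 51 (p = 3 + 48 = 51)
j = -93 (j = -46 - 47 = -93)
K(T) = T**2 - T
l = I*sqrt(3) (l = sqrt(-9*(-1 - 9) - 93) = sqrt(-9*(-10) - 93) = sqrt(90 - 93) = sqrt(-3) = I*sqrt(3) ≈ 1.732*I)
sqrt(q(p) + l*9) = sqrt(-62 + (I*sqrt(3))*9) = sqrt(-62 + 9*I*sqrt(3))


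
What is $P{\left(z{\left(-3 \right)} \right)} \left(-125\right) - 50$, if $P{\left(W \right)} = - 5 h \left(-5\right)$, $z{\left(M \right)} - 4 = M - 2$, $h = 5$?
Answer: $-15675$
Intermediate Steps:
$z{\left(M \right)} = 2 + M$ ($z{\left(M \right)} = 4 + \left(M - 2\right) = 4 + \left(-2 + M\right) = 2 + M$)
$P{\left(W \right)} = 125$ ($P{\left(W \right)} = \left(-5\right) 5 \left(-5\right) = \left(-25\right) \left(-5\right) = 125$)
$P{\left(z{\left(-3 \right)} \right)} \left(-125\right) - 50 = 125 \left(-125\right) - 50 = -15625 - 50 = -15675$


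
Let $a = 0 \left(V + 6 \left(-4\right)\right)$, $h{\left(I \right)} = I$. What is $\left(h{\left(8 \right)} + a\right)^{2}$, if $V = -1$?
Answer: $64$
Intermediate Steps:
$a = 0$ ($a = 0 \left(-1 + 6 \left(-4\right)\right) = 0 \left(-1 - 24\right) = 0 \left(-25\right) = 0$)
$\left(h{\left(8 \right)} + a\right)^{2} = \left(8 + 0\right)^{2} = 8^{2} = 64$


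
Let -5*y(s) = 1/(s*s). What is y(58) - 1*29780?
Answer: -500899601/16820 ≈ -29780.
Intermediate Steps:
y(s) = -1/(5*s²) (y(s) = -1/(5*s*s) = -1/(5*s²))
y(58) - 1*29780 = -⅕/58² - 1*29780 = -⅕*1/3364 - 29780 = -1/16820 - 29780 = -500899601/16820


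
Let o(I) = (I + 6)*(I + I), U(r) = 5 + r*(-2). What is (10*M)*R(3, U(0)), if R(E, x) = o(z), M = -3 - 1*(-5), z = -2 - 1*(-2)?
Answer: 0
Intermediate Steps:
U(r) = 5 - 2*r
z = 0 (z = -2 + 2 = 0)
o(I) = 2*I*(6 + I) (o(I) = (6 + I)*(2*I) = 2*I*(6 + I))
M = 2 (M = -3 + 5 = 2)
R(E, x) = 0 (R(E, x) = 2*0*(6 + 0) = 2*0*6 = 0)
(10*M)*R(3, U(0)) = (10*2)*0 = 20*0 = 0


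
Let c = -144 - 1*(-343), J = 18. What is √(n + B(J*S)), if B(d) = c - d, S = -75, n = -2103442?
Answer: I*√2101893 ≈ 1449.8*I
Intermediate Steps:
c = 199 (c = -144 + 343 = 199)
B(d) = 199 - d
√(n + B(J*S)) = √(-2103442 + (199 - 18*(-75))) = √(-2103442 + (199 - 1*(-1350))) = √(-2103442 + (199 + 1350)) = √(-2103442 + 1549) = √(-2101893) = I*√2101893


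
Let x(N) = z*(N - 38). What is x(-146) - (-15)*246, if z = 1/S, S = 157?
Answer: 579146/157 ≈ 3688.8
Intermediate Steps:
z = 1/157 ≈ 0.0063694
x(N) = -38/157 + N/157 (x(N) = (N - 38)/157 = (-38 + N)/157 = -38/157 + N/157)
x(-146) - (-15)*246 = (-38/157 + (1/157)*(-146)) - (-15)*246 = (-38/157 - 146/157) - 1*(-3690) = -184/157 + 3690 = 579146/157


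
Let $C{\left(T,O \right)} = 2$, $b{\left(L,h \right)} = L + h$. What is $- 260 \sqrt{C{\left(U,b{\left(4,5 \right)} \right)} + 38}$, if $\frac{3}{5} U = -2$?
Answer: $- 520 \sqrt{10} \approx -1644.4$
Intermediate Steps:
$U = - \frac{10}{3}$ ($U = \frac{5}{3} \left(-2\right) = - \frac{10}{3} \approx -3.3333$)
$- 260 \sqrt{C{\left(U,b{\left(4,5 \right)} \right)} + 38} = - 260 \sqrt{2 + 38} = - 260 \sqrt{40} = - 260 \cdot 2 \sqrt{10} = - 520 \sqrt{10}$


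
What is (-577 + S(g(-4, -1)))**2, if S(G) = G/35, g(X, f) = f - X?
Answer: 407716864/1225 ≈ 3.3283e+5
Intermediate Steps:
S(G) = G/35 (S(G) = G*(1/35) = G/35)
(-577 + S(g(-4, -1)))**2 = (-577 + (-1 - 1*(-4))/35)**2 = (-577 + (-1 + 4)/35)**2 = (-577 + (1/35)*3)**2 = (-577 + 3/35)**2 = (-20192/35)**2 = 407716864/1225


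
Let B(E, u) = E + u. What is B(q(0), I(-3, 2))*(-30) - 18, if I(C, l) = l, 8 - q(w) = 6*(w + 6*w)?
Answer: -318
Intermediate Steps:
q(w) = 8 - 42*w (q(w) = 8 - 6*(w + 6*w) = 8 - 6*7*w = 8 - 42*w)
B(q(0), I(-3, 2))*(-30) - 18 = ((8 - 42*0) + 2)*(-30) - 18 = ((8 + 0) + 2)*(-30) - 18 = (8 + 2)*(-30) - 18 = 10*(-30) - 18 = -300 - 18 = -318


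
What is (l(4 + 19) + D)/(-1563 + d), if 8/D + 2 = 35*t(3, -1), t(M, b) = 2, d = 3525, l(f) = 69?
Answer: 1175/33354 ≈ 0.035228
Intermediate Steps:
D = 2/17 (D = 8/(-2 + 35*2) = 8/(-2 + 70) = 8/68 = 8*(1/68) = 2/17 ≈ 0.11765)
(l(4 + 19) + D)/(-1563 + d) = (69 + 2/17)/(-1563 + 3525) = (1175/17)/1962 = (1175/17)*(1/1962) = 1175/33354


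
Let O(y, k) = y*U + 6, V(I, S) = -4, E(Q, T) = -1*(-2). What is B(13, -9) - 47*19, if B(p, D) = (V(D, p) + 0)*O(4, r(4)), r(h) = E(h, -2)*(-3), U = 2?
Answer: -949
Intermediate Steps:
E(Q, T) = 2
r(h) = -6 (r(h) = 2*(-3) = -6)
O(y, k) = 6 + 2*y (O(y, k) = y*2 + 6 = 2*y + 6 = 6 + 2*y)
B(p, D) = -56 (B(p, D) = (-4 + 0)*(6 + 2*4) = -4*(6 + 8) = -4*14 = -56)
B(13, -9) - 47*19 = -56 - 47*19 = -56 - 893 = -949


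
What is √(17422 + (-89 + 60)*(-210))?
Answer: 2*√5878 ≈ 153.34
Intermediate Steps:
√(17422 + (-89 + 60)*(-210)) = √(17422 - 29*(-210)) = √(17422 + 6090) = √23512 = 2*√5878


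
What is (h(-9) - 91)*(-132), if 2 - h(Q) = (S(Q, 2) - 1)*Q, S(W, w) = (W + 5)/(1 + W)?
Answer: 12342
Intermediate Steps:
S(W, w) = (5 + W)/(1 + W)
h(Q) = 2 - Q*(-1 + (5 + Q)/(1 + Q)) (h(Q) = 2 - ((5 + Q)/(1 + Q) - 1)*Q = 2 - (-1 + (5 + Q)/(1 + Q))*Q = 2 - Q*(-1 + (5 + Q)/(1 + Q)))
(h(-9) - 91)*(-132) = (2*(1 - 1*(-9))/(1 - 9) - 91)*(-132) = (2*(1 + 9)/(-8) - 91)*(-132) = (2*(-⅛)*10 - 91)*(-132) = (-5/2 - 91)*(-132) = -187/2*(-132) = 12342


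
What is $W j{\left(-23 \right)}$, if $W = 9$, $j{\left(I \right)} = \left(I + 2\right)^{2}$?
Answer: $3969$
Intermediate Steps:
$j{\left(I \right)} = \left(2 + I\right)^{2}$
$W j{\left(-23 \right)} = 9 \left(2 - 23\right)^{2} = 9 \left(-21\right)^{2} = 9 \cdot 441 = 3969$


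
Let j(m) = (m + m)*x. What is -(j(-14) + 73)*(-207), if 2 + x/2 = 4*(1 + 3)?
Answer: -147177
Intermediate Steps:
x = 28 (x = -4 + 2*(4*(1 + 3)) = -4 + 2*(4*4) = -4 + 2*16 = -4 + 32 = 28)
j(m) = 56*m (j(m) = (m + m)*28 = (2*m)*28 = 56*m)
-(j(-14) + 73)*(-207) = -(56*(-14) + 73)*(-207) = -(-784 + 73)*(-207) = -(-711)*(-207) = -1*147177 = -147177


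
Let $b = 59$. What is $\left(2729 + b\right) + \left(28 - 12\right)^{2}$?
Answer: $3044$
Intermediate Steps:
$\left(2729 + b\right) + \left(28 - 12\right)^{2} = \left(2729 + 59\right) + \left(28 - 12\right)^{2} = 2788 + 16^{2} = 2788 + 256 = 3044$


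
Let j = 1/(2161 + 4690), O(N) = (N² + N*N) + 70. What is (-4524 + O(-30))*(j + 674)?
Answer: -12255044050/6851 ≈ -1.7888e+6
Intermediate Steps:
O(N) = 70 + 2*N² (O(N) = (N² + N²) + 70 = 2*N² + 70 = 70 + 2*N²)
j = 1/6851 ≈ 0.00014596
(-4524 + O(-30))*(j + 674) = (-4524 + (70 + 2*(-30)²))*(1/6851 + 674) = (-4524 + (70 + 2*900))*(4617575/6851) = (-4524 + (70 + 1800))*(4617575/6851) = (-4524 + 1870)*(4617575/6851) = -2654*4617575/6851 = -12255044050/6851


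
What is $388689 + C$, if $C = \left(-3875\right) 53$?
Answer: $183314$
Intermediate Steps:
$C = -205375$
$388689 + C = 388689 - 205375 = 183314$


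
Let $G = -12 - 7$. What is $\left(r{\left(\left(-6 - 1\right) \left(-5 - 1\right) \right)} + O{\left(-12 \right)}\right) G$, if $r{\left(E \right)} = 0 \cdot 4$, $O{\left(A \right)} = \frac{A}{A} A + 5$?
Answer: $133$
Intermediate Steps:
$G = -19$
$O{\left(A \right)} = 5 + A$ ($O{\left(A \right)} = 1 A + 5 = A + 5 = 5 + A$)
$r{\left(E \right)} = 0$
$\left(r{\left(\left(-6 - 1\right) \left(-5 - 1\right) \right)} + O{\left(-12 \right)}\right) G = \left(0 + \left(5 - 12\right)\right) \left(-19\right) = \left(0 - 7\right) \left(-19\right) = \left(-7\right) \left(-19\right) = 133$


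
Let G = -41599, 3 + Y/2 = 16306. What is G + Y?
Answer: -8993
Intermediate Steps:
Y = 32606 (Y = -6 + 2*16306 = -6 + 32612 = 32606)
G + Y = -41599 + 32606 = -8993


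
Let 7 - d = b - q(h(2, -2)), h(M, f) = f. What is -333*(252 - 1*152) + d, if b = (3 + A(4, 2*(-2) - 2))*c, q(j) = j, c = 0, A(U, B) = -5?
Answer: -33295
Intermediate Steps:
b = 0 (b = (3 - 5)*0 = -2*0 = 0)
d = 5 (d = 7 - (0 - 1*(-2)) = 7 - (0 + 2) = 7 - 1*2 = 7 - 2 = 5)
-333*(252 - 1*152) + d = -333*(252 - 1*152) + 5 = -333*(252 - 152) + 5 = -333*100 + 5 = -33300 + 5 = -33295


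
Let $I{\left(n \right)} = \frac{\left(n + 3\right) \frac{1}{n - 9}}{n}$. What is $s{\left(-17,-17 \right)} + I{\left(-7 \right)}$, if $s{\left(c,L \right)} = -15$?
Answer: $- \frac{421}{28} \approx -15.036$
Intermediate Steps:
$I{\left(n \right)} = \frac{3 + n}{n \left(-9 + n\right)}$ ($I{\left(n \right)} = \frac{\left(3 + n\right) \frac{1}{-9 + n}}{n} = \frac{\frac{1}{-9 + n} \left(3 + n\right)}{n} = \frac{3 + n}{n \left(-9 + n\right)}$)
$s{\left(-17,-17 \right)} + I{\left(-7 \right)} = -15 + \frac{3 - 7}{\left(-7\right) \left(-9 - 7\right)} = -15 - \frac{1}{7} \frac{1}{-16} \left(-4\right) = -15 - \left(- \frac{1}{112}\right) \left(-4\right) = -15 - \frac{1}{28} = - \frac{421}{28}$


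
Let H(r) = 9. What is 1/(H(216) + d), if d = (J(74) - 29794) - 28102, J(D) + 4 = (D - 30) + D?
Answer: -1/57773 ≈ -1.7309e-5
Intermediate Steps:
J(D) = -34 + 2*D (J(D) = -4 + ((D - 30) + D) = -4 + ((-30 + D) + D) = -4 + (-30 + 2*D) = -34 + 2*D)
d = -57782 (d = ((-34 + 2*74) - 29794) - 28102 = ((-34 + 148) - 29794) - 28102 = (114 - 29794) - 28102 = -29680 - 28102 = -57782)
1/(H(216) + d) = 1/(9 - 57782) = 1/(-57773) = -1/57773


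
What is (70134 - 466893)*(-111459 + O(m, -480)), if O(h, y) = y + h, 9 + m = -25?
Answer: 44426295507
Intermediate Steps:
m = -34 (m = -9 - 25 = -34)
O(h, y) = h + y
(70134 - 466893)*(-111459 + O(m, -480)) = (70134 - 466893)*(-111459 + (-34 - 480)) = -396759*(-111459 - 514) = -396759*(-111973) = 44426295507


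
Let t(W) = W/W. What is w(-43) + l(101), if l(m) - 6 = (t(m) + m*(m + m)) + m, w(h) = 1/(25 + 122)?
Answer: 3014971/147 ≈ 20510.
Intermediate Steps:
t(W) = 1
w(h) = 1/147
l(m) = 7 + m + 2*m² (l(m) = 6 + ((1 + m*(m + m)) + m) = 6 + ((1 + m*(2*m)) + m) = 6 + ((1 + 2*m²) + m) = 6 + (1 + m + 2*m²) = 7 + m + 2*m²)
w(-43) + l(101) = 1/147 + (7 + 101 + 2*101²) = 1/147 + (7 + 101 + 2*10201) = 1/147 + (7 + 101 + 20402) = 1/147 + 20510 = 3014971/147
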